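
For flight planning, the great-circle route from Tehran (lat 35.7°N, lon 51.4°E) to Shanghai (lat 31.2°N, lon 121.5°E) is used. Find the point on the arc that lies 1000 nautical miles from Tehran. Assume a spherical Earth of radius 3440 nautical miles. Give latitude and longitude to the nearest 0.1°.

Write both endpoints as unit vectors p₁, p₂ with components (cos φ cos λ, cos φ sin λ, sin φ).
The central angle between the endpoints is δ = arccos(p₁·p₂) ≈ 1.002 rad (57.4°). The total great-circle distance is δ·R ≈ 1.002 × 3440 ≈ 3446 nmi, so the target fraction is f = 1000/3446 ≈ 0.290.
Interpolate at f ≈ 0.290 with slerp weights a = sin((1−f)δ)/sin δ ≈ 0.775, b = sin(fδ)/sin δ ≈ 0.340.
p = a·p₁ + b·p₂ ≈ (0.240, 0.740, 0.628); φ = arcsin(p_z) ≈ 38.93°, λ = atan2(p_y, p_x) ≈ 71.99°.

≈ lat 38.9°N, lon 72.0°E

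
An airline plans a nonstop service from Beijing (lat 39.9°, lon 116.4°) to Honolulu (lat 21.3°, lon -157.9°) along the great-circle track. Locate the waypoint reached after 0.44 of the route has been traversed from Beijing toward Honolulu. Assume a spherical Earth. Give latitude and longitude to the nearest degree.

The haversine formula gives a central angle δ ≈ 1.280 rad (73.3°) between the endpoints.
Interpolate at f = 0.44 with slerp weights a = sin((1−f)δ)/sin δ ≈ 0.686, b = sin(fδ)/sin δ ≈ 0.557.
p = a·p₁ + b·p₂ ≈ (-0.715, 0.276, 0.642); φ = arcsin(p_z) ≈ 39.97°, λ = atan2(p_y, p_x) ≈ 158.90°.

≈ lat 40°, lon 159°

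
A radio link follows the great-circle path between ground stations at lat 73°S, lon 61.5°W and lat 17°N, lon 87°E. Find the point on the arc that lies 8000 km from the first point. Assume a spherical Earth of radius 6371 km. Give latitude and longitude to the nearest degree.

Convert each endpoint to a unit vector on the sphere (x = cos φ cos λ, y = cos φ sin λ, z = sin φ).
The central angle between the endpoints is δ = arccos(p₁·p₂) ≈ 2.115 rad (121.2°). The total great-circle distance is δ·R ≈ 2.115 × 6371 ≈ 13477 km, so the target fraction is f = 8000/13477 ≈ 0.594.
Interpolate at f ≈ 0.594 with slerp weights a = sin((1−f)δ)/sin δ ≈ 0.886, b = sin(fδ)/sin δ ≈ 1.112.
p = a·p₁ + b·p₂ ≈ (0.179, 0.834, -0.522); φ = arcsin(p_z) ≈ -31.47°, λ = atan2(p_y, p_x) ≈ 77.87°.

≈ lat 31°S, lon 78°E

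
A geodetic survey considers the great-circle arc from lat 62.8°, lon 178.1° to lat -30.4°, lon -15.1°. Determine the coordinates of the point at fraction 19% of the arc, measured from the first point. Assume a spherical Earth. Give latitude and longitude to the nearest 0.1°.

≈ lat 80.4°, lon -97.5°

Write both endpoints as unit vectors p₁, p₂ with components (cos φ cos λ, cos φ sin λ, sin φ).
The central angle between the endpoints is δ = arccos(p₁·p₂) ≈ 2.557 rad (146.5°).
Interpolate at f = 0.19 with slerp weights a = sin((1−f)δ)/sin δ ≈ 1.590, b = sin(fδ)/sin δ ≈ 0.846.
p = a·p₁ + b·p₂ ≈ (-0.022, -0.166, 0.986); φ = arcsin(p_z) ≈ 80.36°, λ = atan2(p_y, p_x) ≈ -97.47°.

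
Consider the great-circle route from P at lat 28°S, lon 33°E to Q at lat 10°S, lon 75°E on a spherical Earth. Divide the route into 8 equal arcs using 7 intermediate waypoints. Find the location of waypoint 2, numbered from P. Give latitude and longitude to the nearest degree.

≈ lat 25°S, lon 44°E

Write both endpoints as unit vectors p₁, p₂ with components (cos φ cos λ, cos φ sin λ, sin φ).
The central angle between the endpoints is δ = arccos(p₁·p₂) ≈ 0.756 rad (43.3°).
Interpolate at f = 2/8 with slerp weights a = sin((1−f)δ)/sin δ ≈ 0.783, b = sin(fδ)/sin δ ≈ 0.274.
p = a·p₁ + b·p₂ ≈ (0.650, 0.637, -0.415); φ = arcsin(p_z) ≈ -24.53°, λ = atan2(p_y, p_x) ≈ 44.44°.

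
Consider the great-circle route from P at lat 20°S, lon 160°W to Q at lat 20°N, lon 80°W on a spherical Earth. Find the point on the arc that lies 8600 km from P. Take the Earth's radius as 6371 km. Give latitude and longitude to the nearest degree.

The haversine formula gives a central angle δ ≈ 1.534 rad (87.9°) between the endpoints. The total great-circle distance is δ·R ≈ 1.534 × 6371 ≈ 9776 km, so the target fraction is f = 8600/9776 ≈ 0.880.
Interpolate at f ≈ 0.880 with slerp weights a = sin((1−f)δ)/sin δ ≈ 0.184, b = sin(fδ)/sin δ ≈ 0.976.
p = a·p₁ + b·p₂ ≈ (-0.003, -0.963, 0.271); φ = arcsin(p_z) ≈ 15.73°, λ = atan2(p_y, p_x) ≈ -90.17°.

≈ lat 16°N, lon 90°W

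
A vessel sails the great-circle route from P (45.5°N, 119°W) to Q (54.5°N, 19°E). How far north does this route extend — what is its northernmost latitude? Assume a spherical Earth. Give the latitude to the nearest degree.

≈ 74°N

The great circle lies in the plane with unit normal n̂ = (p₁ × p₂)/|p₁ × p₂|.
Here n̂_z ≈ +0.284; the vertex latitude is φ_max = arccos|n̂_z| ≈ 73.5°.
Check via Clairaut: cos φ_max = |cos φ₁| · sin C = cos(45.5°)·sin(23.9°) ≈ 0.284, again giving ≈ 73.5°.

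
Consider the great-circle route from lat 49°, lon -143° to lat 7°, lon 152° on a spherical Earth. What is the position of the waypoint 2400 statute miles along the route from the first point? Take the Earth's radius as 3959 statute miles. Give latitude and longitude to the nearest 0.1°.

From cos δ = sin φ₁ sin φ₂ + cos φ₁ cos φ₂ cos Δλ, the central angle is δ ≈ 1.195 rad (68.5°). The total great-circle distance is δ·R ≈ 1.195 × 3959 ≈ 4730 mi, so the target fraction is f = 2400/4730 ≈ 0.507.
Interpolate at f ≈ 0.507 with slerp weights a = sin((1−f)δ)/sin δ ≈ 0.597, b = sin(fδ)/sin δ ≈ 0.613.
p = a·p₁ + b·p₂ ≈ (-0.850, 0.050, 0.525); φ = arcsin(p_z) ≈ 31.68°, λ = atan2(p_y, p_x) ≈ 176.65°.

≈ lat 31.7°, lon 176.6°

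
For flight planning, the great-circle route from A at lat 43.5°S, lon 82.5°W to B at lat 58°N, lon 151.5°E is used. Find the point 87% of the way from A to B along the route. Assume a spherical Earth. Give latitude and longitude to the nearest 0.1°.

≈ lat 53.3°N, lon 176.0°W

Convert each endpoint to a unit vector on the sphere (x = cos φ cos λ, y = cos φ sin λ, z = sin φ).
The central angle between the endpoints is δ = arccos(p₁·p₂) ≈ 2.514 rad (144.1°).
Interpolate at f = 0.87 with slerp weights a = sin((1−f)δ)/sin δ ≈ 0.547, b = sin(fδ)/sin δ ≈ 1.390.
p = a·p₁ + b·p₂ ≈ (-0.596, -0.042, 0.802); φ = arcsin(p_z) ≈ 53.34°, λ = atan2(p_y, p_x) ≈ -175.97°.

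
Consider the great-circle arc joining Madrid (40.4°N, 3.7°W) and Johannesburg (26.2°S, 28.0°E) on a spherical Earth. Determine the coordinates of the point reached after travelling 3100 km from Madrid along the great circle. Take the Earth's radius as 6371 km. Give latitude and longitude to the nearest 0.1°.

Convert each endpoint to a unit vector on the sphere (x = cos φ cos λ, y = cos φ sin λ, z = sin φ).
The central angle between the endpoints is δ = arccos(p₁·p₂) ≈ 1.271 rad (72.8°). The total great-circle distance is δ·R ≈ 1.271 × 6371 ≈ 8098 km, so the target fraction is f = 3100/8098 ≈ 0.383.
Interpolate at f ≈ 0.383 with slerp weights a = sin((1−f)δ)/sin δ ≈ 0.739, b = sin(fδ)/sin δ ≈ 0.489.
p = a·p₁ + b·p₂ ≈ (0.950, 0.170, 0.263); φ = arcsin(p_z) ≈ 15.26°, λ = atan2(p_y, p_x) ≈ 10.14°.

≈ 15.3°N, 10.1°E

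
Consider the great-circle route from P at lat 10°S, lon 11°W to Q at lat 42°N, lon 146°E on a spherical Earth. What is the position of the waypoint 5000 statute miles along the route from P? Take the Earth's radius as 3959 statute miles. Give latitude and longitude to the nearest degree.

≈ lat 51°N, lon 34°E

Write both endpoints as unit vectors p₁, p₂ with components (cos φ cos λ, cos φ sin λ, sin φ).
The central angle between the endpoints is δ = arccos(p₁·p₂) ≈ 2.481 rad (142.2°). The total great-circle distance is δ·R ≈ 2.481 × 3959 ≈ 9824 mi, so the target fraction is f = 5000/9824 ≈ 0.509.
Interpolate at f ≈ 0.509 with slerp weights a = sin((1−f)δ)/sin δ ≈ 1.530, b = sin(fδ)/sin δ ≈ 1.554.
p = a·p₁ + b·p₂ ≈ (0.522, 0.358, 0.774); φ = arcsin(p_z) ≈ 50.72°, λ = atan2(p_y, p_x) ≈ 34.45°.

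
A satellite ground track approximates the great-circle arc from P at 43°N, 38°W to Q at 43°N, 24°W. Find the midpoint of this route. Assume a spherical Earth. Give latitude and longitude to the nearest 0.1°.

≈ 43.2°N, 31.0°W

Write both endpoints as unit vectors p₁, p₂ with components (cos φ cos λ, cos φ sin λ, sin φ).
The central angle between the endpoints is δ = arccos(p₁·p₂) ≈ 0.178 rad (10.2°).
Interpolate at f = 1/2 with slerp weights a = sin((1−f)δ)/sin δ ≈ 0.502, b = sin(fδ)/sin δ ≈ 0.502.
p = a·p₁ + b·p₂ ≈ (0.625, -0.375, 0.685); φ = arcsin(p_z) ≈ 43.21°, λ = atan2(p_y, p_x) ≈ -31.00°.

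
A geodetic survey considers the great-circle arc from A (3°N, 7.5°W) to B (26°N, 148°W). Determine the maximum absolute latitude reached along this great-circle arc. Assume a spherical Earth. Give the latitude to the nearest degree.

The great circle lies in the plane with unit normal n̂ = (p₁ × p₂)/|p₁ × p₂|.
Here n̂_z ≈ -0.769; the vertex latitude is φ_max = arccos|n̂_z| ≈ 39.8°.

≈ 40°N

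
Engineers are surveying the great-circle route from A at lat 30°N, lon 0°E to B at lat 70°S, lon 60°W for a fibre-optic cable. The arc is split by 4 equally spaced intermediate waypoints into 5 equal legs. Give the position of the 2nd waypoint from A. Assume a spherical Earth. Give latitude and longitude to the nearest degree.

≈ lat 12°S, lon 13°W

Write both endpoints as unit vectors p₁, p₂ with components (cos φ cos λ, cos φ sin λ, sin φ).
The central angle between the endpoints is δ = arccos(p₁·p₂) ≈ 1.898 rad (108.8°).
Interpolate at f = 2/5 with slerp weights a = sin((1−f)δ)/sin δ ≈ 0.959, b = sin(fδ)/sin δ ≈ 0.727.
p = a·p₁ + b·p₂ ≈ (0.955, -0.215, -0.204); φ = arcsin(p_z) ≈ -11.75°, λ = atan2(p_y, p_x) ≈ -12.71°.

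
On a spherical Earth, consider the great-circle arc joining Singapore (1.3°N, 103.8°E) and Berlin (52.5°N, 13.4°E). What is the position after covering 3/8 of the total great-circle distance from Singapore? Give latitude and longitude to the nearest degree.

Convert each endpoint to a unit vector on the sphere (x = cos φ cos λ, y = cos φ sin λ, z = sin φ).
The central angle between the endpoints is δ = arccos(p₁·p₂) ≈ 1.557 rad (89.2°).
Interpolate at f = 3/8 with slerp weights a = sin((1−f)δ)/sin δ ≈ 0.827, b = sin(fδ)/sin δ ≈ 0.551.
p = a·p₁ + b·p₂ ≈ (0.129, 0.880, 0.456); φ = arcsin(p_z) ≈ 27.14°, λ = atan2(p_y, p_x) ≈ 81.64°.

≈ 27°N, 82°E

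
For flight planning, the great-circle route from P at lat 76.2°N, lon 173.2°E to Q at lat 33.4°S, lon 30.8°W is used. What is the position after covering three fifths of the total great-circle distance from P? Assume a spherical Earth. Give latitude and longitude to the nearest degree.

≈ lat 21°N, lon 38°W

Write both endpoints as unit vectors p₁, p₂ with components (cos φ cos λ, cos φ sin λ, sin φ).
The central angle between the endpoints is δ = arccos(p₁·p₂) ≈ 2.370 rad (135.8°).
Interpolate at f = 3/5 with slerp weights a = sin((1−f)δ)/sin δ ≈ 1.164, b = sin(fδ)/sin δ ≈ 1.418.
p = a·p₁ + b·p₂ ≈ (0.741, -0.573, 0.350); φ = arcsin(p_z) ≈ 20.50°, λ = atan2(p_y, p_x) ≈ -37.73°.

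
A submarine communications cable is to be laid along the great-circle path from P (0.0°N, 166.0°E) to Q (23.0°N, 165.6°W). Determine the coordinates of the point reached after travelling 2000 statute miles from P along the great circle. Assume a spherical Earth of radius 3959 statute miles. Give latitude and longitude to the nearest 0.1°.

≈ (18.8°N, 171.6°W)

Convert each endpoint to a unit vector on the sphere (x = cos φ cos λ, y = cos φ sin λ, z = sin φ).
The central angle between the endpoints is δ = arccos(p₁·p₂) ≈ 0.627 rad (35.9°). The total great-circle distance is δ·R ≈ 0.627 × 3959 ≈ 2483 mi, so the target fraction is f = 2000/2483 ≈ 0.806.
Interpolate at f ≈ 0.806 with slerp weights a = sin((1−f)δ)/sin δ ≈ 0.207, b = sin(fδ)/sin δ ≈ 0.825.
p = a·p₁ + b·p₂ ≈ (-0.936, -0.139, 0.322); φ = arcsin(p_z) ≈ 18.80°, λ = atan2(p_y, p_x) ≈ -171.58°.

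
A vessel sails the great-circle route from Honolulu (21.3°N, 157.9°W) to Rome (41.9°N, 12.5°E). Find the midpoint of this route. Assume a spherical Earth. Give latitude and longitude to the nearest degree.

Write both endpoints as unit vectors p₁, p₂ with components (cos φ cos λ, cos φ sin λ, sin φ).
The central angle between the endpoints is δ = arccos(p₁·p₂) ≈ 2.028 rad (116.2°).
Interpolate at f = 1/2 with slerp weights a = sin((1−f)δ)/sin δ ≈ 0.946, b = sin(fδ)/sin δ ≈ 0.946.
p = a·p₁ + b·p₂ ≈ (-0.129, -0.179, 0.975); φ = arcsin(p_z) ≈ 77.24°, λ = atan2(p_y, p_x) ≈ -125.79°.

≈ 77°N, 126°W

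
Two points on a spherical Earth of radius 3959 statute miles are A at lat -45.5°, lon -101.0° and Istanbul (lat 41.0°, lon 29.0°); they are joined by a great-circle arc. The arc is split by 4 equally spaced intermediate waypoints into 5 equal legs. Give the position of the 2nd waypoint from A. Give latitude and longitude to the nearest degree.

Convert each endpoint to a unit vector on the sphere (x = cos φ cos λ, y = cos φ sin λ, z = sin φ).
The central angle between the endpoints is δ = arccos(p₁·p₂) ≈ 2.511 rad (143.9°).
Interpolate at f = 2/5 with slerp weights a = sin((1−f)δ)/sin δ ≈ 1.694, b = sin(fδ)/sin δ ≈ 1.432.
p = a·p₁ + b·p₂ ≈ (0.719, -0.641, -0.268); φ = arcsin(p_z) ≈ -15.57°, λ = atan2(p_y, p_x) ≈ -41.73°.

≈ lat -16°, lon -42°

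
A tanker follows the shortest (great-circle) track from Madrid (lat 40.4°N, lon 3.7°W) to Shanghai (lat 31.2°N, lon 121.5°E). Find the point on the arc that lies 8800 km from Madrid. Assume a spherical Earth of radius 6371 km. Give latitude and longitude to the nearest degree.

The haversine formula gives a central angle δ ≈ 1.611 rad (92.3°) between the endpoints. The total great-circle distance is δ·R ≈ 1.611 × 6371 ≈ 10261 km, so the target fraction is f = 8800/10261 ≈ 0.858.
Interpolate at f ≈ 0.858 with slerp weights a = sin((1−f)δ)/sin δ ≈ 0.227, b = sin(fδ)/sin δ ≈ 0.983.
p = a·p₁ + b·p₂ ≈ (-0.266, 0.706, 0.657); φ = arcsin(p_z) ≈ 41.04°, λ = atan2(p_y, p_x) ≈ 110.68°.

≈ lat 41°N, lon 111°E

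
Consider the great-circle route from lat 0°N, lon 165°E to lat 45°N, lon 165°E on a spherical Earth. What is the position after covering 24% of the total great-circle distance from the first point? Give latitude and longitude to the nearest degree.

The haversine formula gives a central angle δ ≈ 0.785 rad (45.0°) between the endpoints.
Interpolate at f = 0.24 with slerp weights a = sin((1−f)δ)/sin δ ≈ 0.795, b = sin(fδ)/sin δ ≈ 0.265.
p = a·p₁ + b·p₂ ≈ (-0.949, 0.254, 0.187); φ = arcsin(p_z) ≈ 10.80°, λ = atan2(p_y, p_x) ≈ 165.00°.

≈ lat 11°N, lon 165°E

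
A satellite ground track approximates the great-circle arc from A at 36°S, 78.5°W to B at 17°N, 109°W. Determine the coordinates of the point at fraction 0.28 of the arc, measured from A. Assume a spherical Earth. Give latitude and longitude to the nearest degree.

≈ 22°S, 89°W

Convert each endpoint to a unit vector on the sphere (x = cos φ cos λ, y = cos φ sin λ, z = sin φ).
The central angle between the endpoints is δ = arccos(p₁·p₂) ≈ 1.053 rad (60.3°).
Interpolate at f = 0.28 with slerp weights a = sin((1−f)δ)/sin δ ≈ 0.791, b = sin(fδ)/sin δ ≈ 0.334.
p = a·p₁ + b·p₂ ≈ (0.024, -0.930, -0.367); φ = arcsin(p_z) ≈ -21.55°, λ = atan2(p_y, p_x) ≈ -88.55°.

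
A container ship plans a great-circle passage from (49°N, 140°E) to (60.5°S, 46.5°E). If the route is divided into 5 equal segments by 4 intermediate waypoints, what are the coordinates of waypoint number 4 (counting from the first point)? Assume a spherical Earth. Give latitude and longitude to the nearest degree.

Write both endpoints as unit vectors p₁, p₂ with components (cos φ cos λ, cos φ sin λ, sin φ).
The central angle between the endpoints is δ = arccos(p₁·p₂) ≈ 2.314 rad (132.6°).
Interpolate at f = 4/5 with slerp weights a = sin((1−f)δ)/sin δ ≈ 0.606, b = sin(fδ)/sin δ ≈ 1.305.
p = a·p₁ + b·p₂ ≈ (0.138, 0.722, -0.678); φ = arcsin(p_z) ≈ -42.71°, λ = atan2(p_y, p_x) ≈ 79.20°.

≈ (43°S, 79°E)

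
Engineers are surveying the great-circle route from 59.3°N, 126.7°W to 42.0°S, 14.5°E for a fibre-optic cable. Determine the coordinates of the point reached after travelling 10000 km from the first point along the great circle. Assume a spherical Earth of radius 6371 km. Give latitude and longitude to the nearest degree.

Write both endpoints as unit vectors p₁, p₂ with components (cos φ cos λ, cos φ sin λ, sin φ).
The central angle between the endpoints is δ = arccos(p₁·p₂) ≈ 2.628 rad (150.6°). The total great-circle distance is δ·R ≈ 2.628 × 6371 ≈ 16744 km, so the target fraction is f = 10000/16744 ≈ 0.597.
Interpolate at f ≈ 0.597 with slerp weights a = sin((1−f)δ)/sin δ ≈ 1.774, b = sin(fδ)/sin δ ≈ 2.036.
p = a·p₁ + b·p₂ ≈ (0.923, -0.348, 0.164); φ = arcsin(p_z) ≈ 9.41°, λ = atan2(p_y, p_x) ≈ -20.63°.

≈ 9°N, 21°W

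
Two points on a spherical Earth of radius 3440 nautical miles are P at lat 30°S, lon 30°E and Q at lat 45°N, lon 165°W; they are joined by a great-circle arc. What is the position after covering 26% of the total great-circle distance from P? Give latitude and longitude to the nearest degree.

From cos δ = sin φ₁ sin φ₂ + cos φ₁ cos φ₂ cos Δλ, the central angle is δ ≈ 2.809 rad (160.9°).
Interpolate at f = 0.26 with slerp weights a = sin((1−f)δ)/sin δ ≈ 2.673, b = sin(fδ)/sin δ ≈ 2.041.
p = a·p₁ + b·p₂ ≈ (0.611, 0.784, 0.106); φ = arcsin(p_z) ≈ 6.09°, λ = atan2(p_y, p_x) ≈ 52.06°.

≈ lat 6°N, lon 52°E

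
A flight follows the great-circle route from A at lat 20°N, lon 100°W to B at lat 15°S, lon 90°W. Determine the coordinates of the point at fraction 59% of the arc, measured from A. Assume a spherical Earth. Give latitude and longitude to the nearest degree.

The haversine formula gives a central angle δ ≈ 0.635 rad (36.4°) between the endpoints.
Interpolate at f = 0.59 with slerp weights a = sin((1−f)δ)/sin δ ≈ 0.434, b = sin(fδ)/sin δ ≈ 0.617.
p = a·p₁ + b·p₂ ≈ (-0.071, -0.997, -0.011); φ = arcsin(p_z) ≈ -0.64°, λ = atan2(p_y, p_x) ≈ -94.06°.

≈ lat 1°S, lon 94°W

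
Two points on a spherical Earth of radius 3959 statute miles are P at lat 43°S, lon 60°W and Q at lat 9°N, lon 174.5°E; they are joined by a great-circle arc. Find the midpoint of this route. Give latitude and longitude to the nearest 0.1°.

≈ lat 32.7°S, lon 138.9°W

From cos δ = sin φ₁ sin φ₂ + cos φ₁ cos φ₂ cos Δλ, the central angle is δ ≈ 2.125 rad (121.7°).
Interpolate at f = 1/2 with slerp weights a = sin((1−f)δ)/sin δ ≈ 1.027, b = sin(fδ)/sin δ ≈ 1.027.
p = a·p₁ + b·p₂ ≈ (-0.634, -0.553, -0.540); φ = arcsin(p_z) ≈ -32.68°, λ = atan2(p_y, p_x) ≈ -138.90°.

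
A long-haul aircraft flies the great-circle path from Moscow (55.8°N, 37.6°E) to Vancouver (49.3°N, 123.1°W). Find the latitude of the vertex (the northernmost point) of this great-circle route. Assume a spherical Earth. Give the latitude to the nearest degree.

≈ 83°N

The great circle lies in the plane with unit normal n̂ = (p₁ × p₂)/|p₁ × p₂|.
Here n̂_z ≈ -0.126; the vertex latitude is φ_max = arccos|n̂_z| ≈ 82.7°.
Check via Clairaut: cos φ_max = |cos φ₁| · sin C = cos(55.8°)·sin(13.0°) ≈ 0.126, again giving ≈ 82.7°.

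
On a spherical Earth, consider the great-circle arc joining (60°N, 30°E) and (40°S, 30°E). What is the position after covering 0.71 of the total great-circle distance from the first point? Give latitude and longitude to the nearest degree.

Convert each endpoint to a unit vector on the sphere (x = cos φ cos λ, y = cos φ sin λ, z = sin φ).
The central angle between the endpoints is δ = arccos(p₁·p₂) ≈ 1.745 rad (100.0°).
Interpolate at f = 0.71 with slerp weights a = sin((1−f)δ)/sin δ ≈ 0.492, b = sin(fδ)/sin δ ≈ 0.960.
p = a·p₁ + b·p₂ ≈ (0.850, 0.491, -0.191); φ = arcsin(p_z) ≈ -11.00°, λ = atan2(p_y, p_x) ≈ 30.00°.

≈ (11°S, 30°E)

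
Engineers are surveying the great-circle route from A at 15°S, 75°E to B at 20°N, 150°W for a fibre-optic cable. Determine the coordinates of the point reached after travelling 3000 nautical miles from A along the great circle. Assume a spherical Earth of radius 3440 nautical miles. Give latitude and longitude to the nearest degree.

≈ 0°N, 123°E

Convert each endpoint to a unit vector on the sphere (x = cos φ cos λ, y = cos φ sin λ, z = sin φ).
The central angle between the endpoints is δ = arccos(p₁·p₂) ≈ 2.390 rad (136.9°). The total great-circle distance is δ·R ≈ 2.390 × 3440 ≈ 8220 nmi, so the target fraction is f = 3000/8220 ≈ 0.365.
Interpolate at f ≈ 0.365 with slerp weights a = sin((1−f)δ)/sin δ ≈ 1.462, b = sin(fδ)/sin δ ≈ 1.121.
p = a·p₁ + b·p₂ ≈ (-0.547, 0.837, 0.005); φ = arcsin(p_z) ≈ 0.29°, λ = atan2(p_y, p_x) ≈ 123.14°.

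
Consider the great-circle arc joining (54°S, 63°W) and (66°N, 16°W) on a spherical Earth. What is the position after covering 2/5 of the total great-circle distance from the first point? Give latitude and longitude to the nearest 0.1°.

From cos δ = sin φ₁ sin φ₂ + cos φ₁ cos φ₂ cos Δλ, the central angle is δ ≈ 2.185 rad (125.2°).
Interpolate at f = 2/5 with slerp weights a = sin((1−f)δ)/sin δ ≈ 1.182, b = sin(fδ)/sin δ ≈ 0.938.
p = a·p₁ + b·p₂ ≈ (0.682, -0.724, -0.099); φ = arcsin(p_z) ≈ -5.71°, λ = atan2(p_y, p_x) ≈ -46.71°.

≈ (5.7°S, 46.7°W)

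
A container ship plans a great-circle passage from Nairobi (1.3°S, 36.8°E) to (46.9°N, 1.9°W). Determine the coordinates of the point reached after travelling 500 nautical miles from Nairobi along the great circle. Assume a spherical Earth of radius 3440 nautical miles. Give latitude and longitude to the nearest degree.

From cos δ = sin φ₁ sin φ₂ + cos φ₁ cos φ₂ cos Δλ, the central angle is δ ≈ 1.028 rad (58.9°). The total great-circle distance is δ·R ≈ 1.028 × 3440 ≈ 3536 nmi, so the target fraction is f = 500/3536 ≈ 0.141.
Interpolate at f ≈ 0.141 with slerp weights a = sin((1−f)δ)/sin δ ≈ 0.902, b = sin(fδ)/sin δ ≈ 0.169.
p = a·p₁ + b·p₂ ≈ (0.838, 0.536, 0.103); φ = arcsin(p_z) ≈ 5.91°, λ = atan2(p_y, p_x) ≈ 32.63°.

≈ (6°N, 33°E)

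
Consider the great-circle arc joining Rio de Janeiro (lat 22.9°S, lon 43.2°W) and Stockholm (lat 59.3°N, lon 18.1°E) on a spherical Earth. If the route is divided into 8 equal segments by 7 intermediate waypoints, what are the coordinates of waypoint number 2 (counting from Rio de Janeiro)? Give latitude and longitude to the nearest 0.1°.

Write both endpoints as unit vectors p₁, p₂ with components (cos φ cos λ, cos φ sin λ, sin φ).
The central angle between the endpoints is δ = arccos(p₁·p₂) ≈ 1.680 rad (96.2°).
Interpolate at f = 2/8 with slerp weights a = sin((1−f)δ)/sin δ ≈ 0.958, b = sin(fδ)/sin δ ≈ 0.410.
p = a·p₁ + b·p₂ ≈ (0.842, -0.539, -0.020); φ = arcsin(p_z) ≈ -1.15°, λ = atan2(p_y, p_x) ≈ -32.61°.

≈ lat 1.1°S, lon 32.6°W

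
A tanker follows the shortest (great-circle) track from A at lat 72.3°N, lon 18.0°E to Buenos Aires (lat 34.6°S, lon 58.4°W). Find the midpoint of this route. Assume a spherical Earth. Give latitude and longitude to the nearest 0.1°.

Write both endpoints as unit vectors p₁, p₂ with components (cos φ cos λ, cos φ sin λ, sin φ).
The central angle between the endpoints is δ = arccos(p₁·p₂) ≈ 2.074 rad (118.8°).
Interpolate at f = 1/2 with slerp weights a = sin((1−f)δ)/sin δ ≈ 0.983, b = sin(fδ)/sin δ ≈ 0.983.
p = a·p₁ + b·p₂ ≈ (0.708, -0.597, 0.378); φ = arcsin(p_z) ≈ 22.22°, λ = atan2(p_y, p_x) ≈ -40.12°.

≈ lat 22.2°N, lon 40.1°W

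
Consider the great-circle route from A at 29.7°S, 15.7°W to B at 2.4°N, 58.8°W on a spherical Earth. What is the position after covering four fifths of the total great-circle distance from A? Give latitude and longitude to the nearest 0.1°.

Write both endpoints as unit vectors p₁, p₂ with components (cos φ cos λ, cos φ sin λ, sin φ).
The central angle between the endpoints is δ = arccos(p₁·p₂) ≈ 0.911 rad (52.2°).
Interpolate at f = 4/5 with slerp weights a = sin((1−f)δ)/sin δ ≈ 0.229, b = sin(fδ)/sin δ ≈ 0.843.
p = a·p₁ + b·p₂ ≈ (0.628, -0.774, -0.078); φ = arcsin(p_z) ≈ -4.49°, λ = atan2(p_y, p_x) ≈ -50.95°.

≈ 4.5°S, 51.0°W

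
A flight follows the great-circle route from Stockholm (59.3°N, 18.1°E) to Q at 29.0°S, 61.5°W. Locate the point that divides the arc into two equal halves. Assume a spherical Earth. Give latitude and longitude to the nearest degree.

The haversine formula gives a central angle δ ≈ 1.914 rad (109.6°) between the endpoints.
Interpolate at f = 1/2 with slerp weights a = sin((1−f)δ)/sin δ ≈ 0.868, b = sin(fδ)/sin δ ≈ 0.868.
p = a·p₁ + b·p₂ ≈ (0.783, -0.529, 0.326); φ = arcsin(p_z) ≈ 19.00°, λ = atan2(p_y, p_x) ≈ -34.05°.

≈ 19°N, 34°W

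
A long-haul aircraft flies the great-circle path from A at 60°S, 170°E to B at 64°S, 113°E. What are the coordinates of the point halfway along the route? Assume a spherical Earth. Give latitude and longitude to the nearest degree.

≈ 65°S, 144°E

The haversine formula gives a central angle δ ≈ 0.456 rad (26.1°) between the endpoints.
Interpolate at f = 1/2 with slerp weights a = sin((1−f)δ)/sin δ ≈ 0.513, b = sin(fδ)/sin δ ≈ 0.513.
p = a·p₁ + b·p₂ ≈ (-0.341, 0.252, -0.906); φ = arcsin(p_z) ≈ -64.94°, λ = atan2(p_y, p_x) ≈ 143.54°.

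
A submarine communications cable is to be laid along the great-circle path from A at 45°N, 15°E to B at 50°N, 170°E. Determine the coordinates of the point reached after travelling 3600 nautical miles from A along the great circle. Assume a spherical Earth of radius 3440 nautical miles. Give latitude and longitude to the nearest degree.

Write both endpoints as unit vectors p₁, p₂ with components (cos φ cos λ, cos φ sin λ, sin φ).
The central angle between the endpoints is δ = arccos(p₁·p₂) ≈ 1.441 rad (82.5°). The total great-circle distance is δ·R ≈ 1.441 × 3440 ≈ 4956 nmi, so the target fraction is f = 3600/4956 ≈ 0.726.
Interpolate at f ≈ 0.726 with slerp weights a = sin((1−f)δ)/sin δ ≈ 0.387, b = sin(fδ)/sin δ ≈ 0.873.
p = a·p₁ + b·p₂ ≈ (-0.288, 0.168, 0.943); φ = arcsin(p_z) ≈ 70.51°, λ = atan2(p_y, p_x) ≈ 149.70°.

≈ 71°N, 150°E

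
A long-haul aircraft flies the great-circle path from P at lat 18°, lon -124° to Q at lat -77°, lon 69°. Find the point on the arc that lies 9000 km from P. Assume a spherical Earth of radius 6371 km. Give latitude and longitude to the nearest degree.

≈ lat -63°, lon -131°

Write both endpoints as unit vectors p₁, p₂ with components (cos φ cos λ, cos φ sin λ, sin φ).
The central angle between the endpoints is δ = arccos(p₁·p₂) ≈ 2.105 rad (120.6°). The total great-circle distance is δ·R ≈ 2.105 × 6371 ≈ 13414 km, so the target fraction is f = 9000/13414 ≈ 0.671.
Interpolate at f ≈ 0.671 with slerp weights a = sin((1−f)δ)/sin δ ≈ 0.742, b = sin(fδ)/sin δ ≈ 1.148.
p = a·p₁ + b·p₂ ≈ (-0.302, -0.344, -0.889); φ = arcsin(p_z) ≈ -62.73°, λ = atan2(p_y, p_x) ≈ -131.28°.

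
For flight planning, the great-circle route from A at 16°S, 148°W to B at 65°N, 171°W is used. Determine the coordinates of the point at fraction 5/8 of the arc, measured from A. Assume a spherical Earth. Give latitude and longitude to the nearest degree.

Write both endpoints as unit vectors p₁, p₂ with components (cos φ cos λ, cos φ sin λ, sin φ).
The central angle between the endpoints is δ = arccos(p₁·p₂) ≈ 1.446 rad (82.9°).
Interpolate at f = 5/8 with slerp weights a = sin((1−f)δ)/sin δ ≈ 0.520, b = sin(fδ)/sin δ ≈ 0.792.
p = a·p₁ + b·p₂ ≈ (-0.755, -0.317, 0.574); φ = arcsin(p_z) ≈ 35.05°, λ = atan2(p_y, p_x) ≈ -157.19°.

≈ 35°N, 157°W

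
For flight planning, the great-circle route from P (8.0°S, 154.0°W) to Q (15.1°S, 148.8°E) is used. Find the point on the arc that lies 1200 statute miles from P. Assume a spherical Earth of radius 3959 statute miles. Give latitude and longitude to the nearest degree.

The haversine formula gives a central angle δ ≈ 0.983 rad (56.3°) between the endpoints. The total great-circle distance is δ·R ≈ 0.983 × 3959 ≈ 3893 mi, so the target fraction is f = 1200/3893 ≈ 0.308.
Interpolate at f ≈ 0.308 with slerp weights a = sin((1−f)δ)/sin δ ≈ 0.756, b = sin(fδ)/sin δ ≈ 0.359.
p = a·p₁ + b·p₂ ≈ (-0.969, -0.149, -0.199); φ = arcsin(p_z) ≈ -11.45°, λ = atan2(p_y, p_x) ≈ -171.27°.

≈ (11°S, 171°W)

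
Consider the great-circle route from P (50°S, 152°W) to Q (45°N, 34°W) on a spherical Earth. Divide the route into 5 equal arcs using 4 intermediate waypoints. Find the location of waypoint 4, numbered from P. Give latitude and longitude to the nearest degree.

Write both endpoints as unit vectors p₁, p₂ with components (cos φ cos λ, cos φ sin λ, sin φ).
The central angle between the endpoints is δ = arccos(p₁·p₂) ≈ 2.427 rad (139.0°).
Interpolate at f = 4/5 with slerp weights a = sin((1−f)δ)/sin δ ≈ 0.711, b = sin(fδ)/sin δ ≈ 1.422.
p = a·p₁ + b·p₂ ≈ (0.430, -0.777, 0.460); φ = arcsin(p_z) ≈ 27.41°, λ = atan2(p_y, p_x) ≈ -61.05°.

≈ (27°N, 61°W)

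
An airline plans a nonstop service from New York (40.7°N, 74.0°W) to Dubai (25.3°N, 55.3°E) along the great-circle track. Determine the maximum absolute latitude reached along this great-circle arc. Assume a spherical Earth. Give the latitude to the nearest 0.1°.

≈ 57.5°N

The great circle lies in the plane with unit normal n̂ = (p₁ × p₂)/|p₁ × p₂|.
Here n̂_z ≈ +0.537; the vertex latitude is φ_max = arccos|n̂_z| ≈ 57.5°.
Check via Clairaut: cos φ_max = |cos φ₁| · sin C = cos(40.7°)·sin(45.1°) ≈ 0.537, again giving ≈ 57.5°.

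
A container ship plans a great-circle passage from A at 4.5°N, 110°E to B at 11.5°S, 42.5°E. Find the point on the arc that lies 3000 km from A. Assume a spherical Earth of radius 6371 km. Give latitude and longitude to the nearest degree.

≈ 2°S, 84°E

Convert each endpoint to a unit vector on the sphere (x = cos φ cos λ, y = cos φ sin λ, z = sin φ).
The central angle between the endpoints is δ = arccos(p₁·p₂) ≈ 1.204 rad (69.0°). The total great-circle distance is δ·R ≈ 1.204 × 6371 ≈ 7674 km, so the target fraction is f = 3000/7674 ≈ 0.391.
Interpolate at f ≈ 0.391 with slerp weights a = sin((1−f)δ)/sin δ ≈ 0.717, b = sin(fδ)/sin δ ≈ 0.486.
p = a·p₁ + b·p₂ ≈ (0.107, 0.993, -0.041); φ = arcsin(p_z) ≈ -2.33°, λ = atan2(p_y, p_x) ≈ 83.88°.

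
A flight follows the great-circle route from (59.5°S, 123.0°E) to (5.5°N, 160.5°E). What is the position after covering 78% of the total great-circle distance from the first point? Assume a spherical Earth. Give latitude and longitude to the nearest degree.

≈ (9°S, 155°E)

Convert each endpoint to a unit vector on the sphere (x = cos φ cos λ, y = cos φ sin λ, z = sin φ).
The central angle between the endpoints is δ = arccos(p₁·p₂) ≈ 1.247 rad (71.4°).
Interpolate at f = 0.78 with slerp weights a = sin((1−f)δ)/sin δ ≈ 0.286, b = sin(fδ)/sin δ ≈ 0.872.
p = a·p₁ + b·p₂ ≈ (-0.897, 0.411, -0.163); φ = arcsin(p_z) ≈ -9.36°, λ = atan2(p_y, p_x) ≈ 155.37°.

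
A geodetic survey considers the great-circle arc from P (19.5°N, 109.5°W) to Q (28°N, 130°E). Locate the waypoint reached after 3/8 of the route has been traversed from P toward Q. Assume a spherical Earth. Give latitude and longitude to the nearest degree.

Write both endpoints as unit vectors p₁, p₂ with components (cos φ cos λ, cos φ sin λ, sin φ).
The central angle between the endpoints is δ = arccos(p₁·p₂) ≈ 1.840 rad (105.4°).
Interpolate at f = 3/8 with slerp weights a = sin((1−f)δ)/sin δ ≈ 0.947, b = sin(fδ)/sin δ ≈ 0.660.
p = a·p₁ + b·p₂ ≈ (-0.673, -0.395, 0.626); φ = arcsin(p_z) ≈ 38.75°, λ = atan2(p_y, p_x) ≈ -149.59°.

≈ (39°N, 150°W)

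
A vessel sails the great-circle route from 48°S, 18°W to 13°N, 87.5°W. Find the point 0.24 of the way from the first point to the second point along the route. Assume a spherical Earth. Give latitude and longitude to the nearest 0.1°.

From cos δ = sin φ₁ sin φ₂ + cos φ₁ cos φ₂ cos Δλ, the central angle is δ ≈ 1.510 rad (86.5°).
Interpolate at f = 0.24 with slerp weights a = sin((1−f)δ)/sin δ ≈ 0.913, b = sin(fδ)/sin δ ≈ 0.355.
p = a·p₁ + b·p₂ ≈ (0.596, -0.535, -0.599); φ = arcsin(p_z) ≈ -36.79°, λ = atan2(p_y, p_x) ≈ -41.87°.

≈ 36.8°S, 41.9°W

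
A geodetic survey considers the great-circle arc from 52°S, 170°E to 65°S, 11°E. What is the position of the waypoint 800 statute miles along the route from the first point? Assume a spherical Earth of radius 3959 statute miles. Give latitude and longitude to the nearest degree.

Convert each endpoint to a unit vector on the sphere (x = cos φ cos λ, y = cos φ sin λ, z = sin φ).
The central angle between the endpoints is δ = arccos(p₁·p₂) ≈ 1.080 rad (61.9°). The total great-circle distance is δ·R ≈ 1.080 × 3959 ≈ 4276 mi, so the target fraction is f = 800/4276 ≈ 0.187.
Interpolate at f ≈ 0.187 with slerp weights a = sin((1−f)δ)/sin δ ≈ 0.872, b = sin(fδ)/sin δ ≈ 0.228.
p = a·p₁ + b·p₂ ≈ (-0.435, 0.112, -0.894); φ = arcsin(p_z) ≈ -63.34°, λ = atan2(p_y, p_x) ≈ 165.59°.

≈ 63°S, 166°E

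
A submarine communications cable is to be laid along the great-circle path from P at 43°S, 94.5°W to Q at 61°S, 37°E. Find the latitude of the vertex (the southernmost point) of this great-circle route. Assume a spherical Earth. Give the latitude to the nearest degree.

The great circle lies in the plane with unit normal n̂ = (p₁ × p₂)/|p₁ × p₂|.
Here n̂_z ≈ +0.285; the vertex latitude is φ_max = arccos|n̂_z| ≈ 73.5°.

≈ 73°S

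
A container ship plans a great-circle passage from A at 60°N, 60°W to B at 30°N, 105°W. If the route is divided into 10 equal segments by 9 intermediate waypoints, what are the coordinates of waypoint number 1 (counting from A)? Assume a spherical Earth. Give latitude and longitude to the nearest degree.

≈ 58°N, 67°W

Convert each endpoint to a unit vector on the sphere (x = cos φ cos λ, y = cos φ sin λ, z = sin φ).
The central angle between the endpoints is δ = arccos(p₁·p₂) ≈ 0.739 rad (42.3°).
Interpolate at f = 1/10 with slerp weights a = sin((1−f)δ)/sin δ ≈ 0.916, b = sin(fδ)/sin δ ≈ 0.110.
p = a·p₁ + b·p₂ ≈ (0.204, -0.488, 0.848); φ = arcsin(p_z) ≈ 58.03°, λ = atan2(p_y, p_x) ≈ -67.28°.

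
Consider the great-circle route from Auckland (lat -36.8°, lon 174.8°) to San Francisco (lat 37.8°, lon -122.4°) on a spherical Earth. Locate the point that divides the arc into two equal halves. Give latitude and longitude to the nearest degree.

Write both endpoints as unit vectors p₁, p₂ with components (cos φ cos λ, cos φ sin λ, sin φ).
The central angle between the endpoints is δ = arccos(p₁·p₂) ≈ 1.649 rad (94.5°).
Interpolate at f = 1/2 with slerp weights a = sin((1−f)δ)/sin δ ≈ 0.736, b = sin(fδ)/sin δ ≈ 0.736.
p = a·p₁ + b·p₂ ≈ (-0.899, -0.438, 0.010); φ = arcsin(p_z) ≈ 0.59°, λ = atan2(p_y, p_x) ≈ -154.03°.

≈ lat 1°, lon -154°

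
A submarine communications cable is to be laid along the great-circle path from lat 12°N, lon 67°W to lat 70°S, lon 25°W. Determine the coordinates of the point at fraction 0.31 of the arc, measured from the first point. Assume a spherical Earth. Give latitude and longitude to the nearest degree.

From cos δ = sin φ₁ sin φ₂ + cos φ₁ cos φ₂ cos Δλ, the central angle is δ ≈ 1.518 rad (86.9°).
Interpolate at f = 0.31 with slerp weights a = sin((1−f)δ)/sin δ ≈ 0.867, b = sin(fδ)/sin δ ≈ 0.454.
p = a·p₁ + b·p₂ ≈ (0.472, -0.846, -0.246); φ = arcsin(p_z) ≈ -14.26°, λ = atan2(p_y, p_x) ≈ -60.85°.

≈ lat 14°S, lon 61°W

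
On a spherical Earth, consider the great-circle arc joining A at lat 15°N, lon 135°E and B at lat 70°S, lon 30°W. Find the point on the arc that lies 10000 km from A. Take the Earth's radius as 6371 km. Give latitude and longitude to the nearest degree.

Write both endpoints as unit vectors p₁, p₂ with components (cos φ cos λ, cos φ sin λ, sin φ).
The central angle between the endpoints is δ = arccos(p₁·p₂) ≈ 2.168 rad (124.2°). The total great-circle distance is δ·R ≈ 2.168 × 6371 ≈ 13812 km, so the target fraction is f = 10000/13812 ≈ 0.724.
Interpolate at f ≈ 0.724 with slerp weights a = sin((1−f)δ)/sin δ ≈ 0.681, b = sin(fδ)/sin δ ≈ 1.209.
p = a·p₁ + b·p₂ ≈ (-0.107, 0.258, -0.960); φ = arcsin(p_z) ≈ -73.75°, λ = atan2(p_y, p_x) ≈ 112.50°.

≈ lat 74°S, lon 113°E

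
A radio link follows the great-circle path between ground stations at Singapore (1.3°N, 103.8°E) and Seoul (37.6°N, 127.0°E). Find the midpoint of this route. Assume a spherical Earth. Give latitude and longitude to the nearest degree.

≈ 20°N, 114°E

Convert each endpoint to a unit vector on the sphere (x = cos φ cos λ, y = cos φ sin λ, z = sin φ).
The central angle between the endpoints is δ = arccos(p₁·p₂) ≈ 0.735 rad (42.1°).
Interpolate at f = 1/2 with slerp weights a = sin((1−f)δ)/sin δ ≈ 0.536, b = sin(fδ)/sin δ ≈ 0.536.
p = a·p₁ + b·p₂ ≈ (-0.383, 0.859, 0.339); φ = arcsin(p_z) ≈ 19.82°, λ = atan2(p_y, p_x) ≈ 114.04°.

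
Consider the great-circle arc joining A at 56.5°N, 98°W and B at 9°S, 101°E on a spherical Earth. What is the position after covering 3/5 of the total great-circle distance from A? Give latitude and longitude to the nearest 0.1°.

≈ 41.4°N, 115.3°E

Write both endpoints as unit vectors p₁, p₂ with components (cos φ cos λ, cos φ sin λ, sin φ).
The central angle between the endpoints is δ = arccos(p₁·p₂) ≈ 2.273 rad (130.2°).
Interpolate at f = 3/5 with slerp weights a = sin((1−f)δ)/sin δ ≈ 1.034, b = sin(fδ)/sin δ ≈ 1.282.
p = a·p₁ + b·p₂ ≈ (-0.321, 0.678, 0.661); φ = arcsin(p_z) ≈ 41.40°, λ = atan2(p_y, p_x) ≈ 115.33°.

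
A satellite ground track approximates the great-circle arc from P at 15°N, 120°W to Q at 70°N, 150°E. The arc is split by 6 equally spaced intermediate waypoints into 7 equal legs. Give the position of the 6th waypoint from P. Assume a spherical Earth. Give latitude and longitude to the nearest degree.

Convert each endpoint to a unit vector on the sphere (x = cos φ cos λ, y = cos φ sin λ, z = sin φ).
The central angle between the endpoints is δ = arccos(p₁·p₂) ≈ 1.325 rad (75.9°).
Interpolate at f = 6/7 with slerp weights a = sin((1−f)δ)/sin δ ≈ 0.194, b = sin(fδ)/sin δ ≈ 0.935.
p = a·p₁ + b·p₂ ≈ (-0.371, -0.002, 0.929); φ = arcsin(p_z) ≈ 68.25°, λ = atan2(p_y, p_x) ≈ -179.63°.

≈ 68°N, 180°E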